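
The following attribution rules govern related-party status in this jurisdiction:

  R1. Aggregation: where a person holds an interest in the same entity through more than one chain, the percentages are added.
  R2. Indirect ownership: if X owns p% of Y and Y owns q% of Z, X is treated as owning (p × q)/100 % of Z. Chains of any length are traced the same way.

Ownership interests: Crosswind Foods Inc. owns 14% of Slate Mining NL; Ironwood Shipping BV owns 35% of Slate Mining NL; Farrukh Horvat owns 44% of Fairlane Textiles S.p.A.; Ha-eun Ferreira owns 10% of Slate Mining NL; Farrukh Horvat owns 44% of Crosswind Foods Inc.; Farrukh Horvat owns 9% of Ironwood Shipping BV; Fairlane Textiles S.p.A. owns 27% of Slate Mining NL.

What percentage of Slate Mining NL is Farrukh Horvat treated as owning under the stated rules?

21.19%

Chain via Fairlane Textiles S.p.A. (R2): 44% × 27% = 11.88% of Slate Mining NL.
Chain via Crosswind Foods Inc. (R2): 44% × 14% = 6.16% of Slate Mining NL.
Chain via Ironwood Shipping BV (R2): 9% × 35% = 3.15% of Slate Mining NL.
Aggregating (R1): 11.88% + 6.16% + 3.15% = 21.19%.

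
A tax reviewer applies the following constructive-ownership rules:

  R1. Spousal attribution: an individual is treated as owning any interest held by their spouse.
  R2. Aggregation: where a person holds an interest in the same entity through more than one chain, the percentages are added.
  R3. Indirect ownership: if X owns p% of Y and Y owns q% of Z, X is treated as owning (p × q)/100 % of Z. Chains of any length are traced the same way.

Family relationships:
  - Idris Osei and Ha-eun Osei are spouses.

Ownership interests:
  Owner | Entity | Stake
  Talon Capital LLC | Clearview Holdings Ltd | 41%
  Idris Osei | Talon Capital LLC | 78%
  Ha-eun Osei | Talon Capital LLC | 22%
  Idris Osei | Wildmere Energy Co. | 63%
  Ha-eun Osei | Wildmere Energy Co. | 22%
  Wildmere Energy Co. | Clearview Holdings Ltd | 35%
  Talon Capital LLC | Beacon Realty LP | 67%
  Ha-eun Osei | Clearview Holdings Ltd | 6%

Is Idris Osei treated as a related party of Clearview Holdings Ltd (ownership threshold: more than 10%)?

Yes

By spousal attribution (R1), Idris Osei is treated as also owning Ha-eun Osei's interest in Wildmere Energy Co, giving 63% + 22% = 85%.
By spousal attribution (R1), Idris Osei is treated as also owning Ha-eun Osei's interest in Talon Capital LLC, giving 78% + 22% = 100%.
By spousal attribution (R1), Idris Osei is treated as owning Ha-eun Osei's 6% interest in Clearview Holdings Ltd.
Chain via Wildmere Energy Co. (R3): 85% × 35% = 29.75% of Clearview Holdings Ltd.
Chain via Talon Capital LLC (R3): 100% × 41% = 41% of Clearview Holdings Ltd.
Direct interest in Clearview Holdings Ltd: 6%.
Aggregating (R2): 29.75% + 41% + 6% = 76.75%.
76.75% exceeds the 10% threshold, so Idris is a related party to Clearview Holdings Ltd.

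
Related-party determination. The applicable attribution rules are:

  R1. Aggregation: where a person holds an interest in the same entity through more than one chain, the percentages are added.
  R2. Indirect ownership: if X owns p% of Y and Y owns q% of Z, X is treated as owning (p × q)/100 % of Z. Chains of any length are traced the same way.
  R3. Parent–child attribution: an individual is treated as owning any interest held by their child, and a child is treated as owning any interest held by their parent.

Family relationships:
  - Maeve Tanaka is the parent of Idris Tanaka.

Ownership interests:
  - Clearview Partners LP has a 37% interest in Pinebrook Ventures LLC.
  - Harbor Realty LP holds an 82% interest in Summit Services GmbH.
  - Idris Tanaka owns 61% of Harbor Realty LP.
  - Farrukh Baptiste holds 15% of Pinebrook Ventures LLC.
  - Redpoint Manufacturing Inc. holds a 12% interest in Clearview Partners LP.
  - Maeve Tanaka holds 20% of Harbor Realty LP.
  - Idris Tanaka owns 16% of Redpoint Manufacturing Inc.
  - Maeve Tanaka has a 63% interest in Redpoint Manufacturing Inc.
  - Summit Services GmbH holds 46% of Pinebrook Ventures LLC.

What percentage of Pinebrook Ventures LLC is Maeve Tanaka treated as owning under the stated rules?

34.0608%

By parent–child attribution (R3), Maeve Tanaka is treated as also owning Idris Tanaka's interest in Harbor Realty LP, giving 20% + 61% = 81%.
By parent–child attribution (R3), Maeve Tanaka is treated as also owning Idris Tanaka's interest in Redpoint Manufacturing Inc, giving 63% + 16% = 79%.
Chain via Harbor Realty LP → Summit Services GmbH (R2): 81% × 82% × 46% = 30.5532% of Pinebrook Ventures LLC.
Chain via Redpoint Manufacturing Inc. → Clearview Partners LP (R2): 79% × 12% × 37% = 3.5076% of Pinebrook Ventures LLC.
Aggregating (R1): 30.5532% + 3.5076% = 34.0608%.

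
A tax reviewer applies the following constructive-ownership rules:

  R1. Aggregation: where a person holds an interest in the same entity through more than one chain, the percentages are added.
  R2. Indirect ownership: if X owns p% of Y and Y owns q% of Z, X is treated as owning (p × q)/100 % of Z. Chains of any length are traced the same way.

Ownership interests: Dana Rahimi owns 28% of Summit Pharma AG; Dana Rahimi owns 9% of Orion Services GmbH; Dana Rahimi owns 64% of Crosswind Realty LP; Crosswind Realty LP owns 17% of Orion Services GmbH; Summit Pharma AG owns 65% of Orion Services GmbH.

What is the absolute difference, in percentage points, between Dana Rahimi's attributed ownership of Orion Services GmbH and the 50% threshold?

11.92

Chain via Summit Pharma AG (R2): 28% × 65% = 18.2% of Orion Services GmbH.
Chain via Crosswind Realty LP (R2): 64% × 17% = 10.88% of Orion Services GmbH.
Direct interest in Orion Services GmbH: 9%.
Aggregating (R1): 18.2% + 10.88% + 9% = 38.08%.
38.08% falls short of the 50% threshold by 11.92 percentage points.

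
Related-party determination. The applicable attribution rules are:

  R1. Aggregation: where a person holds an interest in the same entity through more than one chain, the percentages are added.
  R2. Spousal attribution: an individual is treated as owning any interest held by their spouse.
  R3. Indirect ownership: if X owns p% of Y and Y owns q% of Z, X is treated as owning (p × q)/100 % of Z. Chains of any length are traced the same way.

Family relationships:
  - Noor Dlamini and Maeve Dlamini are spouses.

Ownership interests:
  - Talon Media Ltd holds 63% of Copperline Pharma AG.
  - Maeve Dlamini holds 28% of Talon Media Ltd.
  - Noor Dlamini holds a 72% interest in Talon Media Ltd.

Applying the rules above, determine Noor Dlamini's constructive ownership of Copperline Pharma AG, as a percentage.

63%

By spousal attribution (R2), Noor Dlamini is treated as also owning Maeve Dlamini's interest in Talon Media Ltd, giving 72% + 28% = 100%.
Chain via Talon Media Ltd (R3): 100% × 63% = 63% of Copperline Pharma AG.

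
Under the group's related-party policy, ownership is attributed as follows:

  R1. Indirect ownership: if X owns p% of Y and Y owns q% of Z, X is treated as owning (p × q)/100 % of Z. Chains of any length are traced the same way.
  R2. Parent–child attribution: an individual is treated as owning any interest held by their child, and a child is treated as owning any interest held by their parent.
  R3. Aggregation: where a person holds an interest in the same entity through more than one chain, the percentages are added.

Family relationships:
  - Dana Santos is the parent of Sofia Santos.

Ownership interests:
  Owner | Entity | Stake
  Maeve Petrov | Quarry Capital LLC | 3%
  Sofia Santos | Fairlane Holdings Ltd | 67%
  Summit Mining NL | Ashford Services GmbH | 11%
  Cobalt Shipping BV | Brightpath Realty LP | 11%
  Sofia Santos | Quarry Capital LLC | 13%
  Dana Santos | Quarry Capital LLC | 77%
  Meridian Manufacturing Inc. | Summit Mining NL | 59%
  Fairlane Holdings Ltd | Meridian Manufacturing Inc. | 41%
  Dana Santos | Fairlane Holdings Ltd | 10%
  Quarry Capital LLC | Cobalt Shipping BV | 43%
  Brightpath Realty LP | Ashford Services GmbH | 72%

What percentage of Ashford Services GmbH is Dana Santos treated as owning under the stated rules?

5.113933%

By parent–child attribution (R2), Dana Santos is treated as also owning Sofia Santos's interest in Quarry Capital LLC, giving 77% + 13% = 90%.
By parent–child attribution (R2), Dana Santos is treated as also owning Sofia Santos's interest in Fairlane Holdings Ltd, giving 10% + 67% = 77%.
Chain via Quarry Capital LLC → Cobalt Shipping BV → Brightpath Realty LP (R1): 90% × 43% × 11% × 72% = 3.06504% of Ashford Services GmbH.
Chain via Fairlane Holdings Ltd → Meridian Manufacturing Inc. → Summit Mining NL (R1): 77% × 41% × 59% × 11% = 2.048893% of Ashford Services GmbH.
Aggregating (R3): 3.06504% + 2.048893% = 5.113933%.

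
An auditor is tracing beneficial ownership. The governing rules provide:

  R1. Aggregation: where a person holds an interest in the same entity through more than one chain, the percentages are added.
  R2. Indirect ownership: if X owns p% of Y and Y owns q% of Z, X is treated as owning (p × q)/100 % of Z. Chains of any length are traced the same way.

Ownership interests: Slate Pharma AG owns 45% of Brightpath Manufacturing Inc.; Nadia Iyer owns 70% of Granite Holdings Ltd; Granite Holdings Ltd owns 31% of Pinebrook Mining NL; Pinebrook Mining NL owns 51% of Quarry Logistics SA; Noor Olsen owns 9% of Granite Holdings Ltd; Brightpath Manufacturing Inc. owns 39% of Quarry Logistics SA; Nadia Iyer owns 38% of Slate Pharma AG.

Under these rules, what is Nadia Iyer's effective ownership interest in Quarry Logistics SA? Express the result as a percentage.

17.736%

Chain via Granite Holdings Ltd → Pinebrook Mining NL (R2): 70% × 31% × 51% = 11.067% of Quarry Logistics SA.
Chain via Slate Pharma AG → Brightpath Manufacturing Inc. (R2): 38% × 45% × 39% = 6.669% of Quarry Logistics SA.
Aggregating (R1): 11.067% + 6.669% = 17.736%.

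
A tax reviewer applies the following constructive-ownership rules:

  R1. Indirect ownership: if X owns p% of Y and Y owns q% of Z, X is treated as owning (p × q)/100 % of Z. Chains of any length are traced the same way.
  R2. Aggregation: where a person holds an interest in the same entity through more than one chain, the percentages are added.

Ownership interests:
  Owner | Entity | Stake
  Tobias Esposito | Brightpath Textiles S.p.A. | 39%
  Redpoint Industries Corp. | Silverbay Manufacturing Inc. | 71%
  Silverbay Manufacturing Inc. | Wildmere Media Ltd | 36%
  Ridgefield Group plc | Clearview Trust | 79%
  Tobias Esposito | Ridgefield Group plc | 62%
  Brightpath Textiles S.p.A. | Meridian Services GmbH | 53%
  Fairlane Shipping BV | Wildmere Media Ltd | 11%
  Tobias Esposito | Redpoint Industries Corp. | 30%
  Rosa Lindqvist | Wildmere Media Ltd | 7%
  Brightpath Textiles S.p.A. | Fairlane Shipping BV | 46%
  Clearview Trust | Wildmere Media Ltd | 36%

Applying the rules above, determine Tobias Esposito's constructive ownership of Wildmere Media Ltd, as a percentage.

27.2742%

Chain via Redpoint Industries Corp. → Silverbay Manufacturing Inc. (R1): 30% × 71% × 36% = 7.668% of Wildmere Media Ltd.
Chain via Brightpath Textiles S.p.A. → Fairlane Shipping BV (R1): 39% × 46% × 11% = 1.9734% of Wildmere Media Ltd.
Chain via Ridgefield Group plc → Clearview Trust (R1): 62% × 79% × 36% = 17.6328% of Wildmere Media Ltd.
Aggregating (R2): 7.668% + 1.9734% + 17.6328% = 27.2742%.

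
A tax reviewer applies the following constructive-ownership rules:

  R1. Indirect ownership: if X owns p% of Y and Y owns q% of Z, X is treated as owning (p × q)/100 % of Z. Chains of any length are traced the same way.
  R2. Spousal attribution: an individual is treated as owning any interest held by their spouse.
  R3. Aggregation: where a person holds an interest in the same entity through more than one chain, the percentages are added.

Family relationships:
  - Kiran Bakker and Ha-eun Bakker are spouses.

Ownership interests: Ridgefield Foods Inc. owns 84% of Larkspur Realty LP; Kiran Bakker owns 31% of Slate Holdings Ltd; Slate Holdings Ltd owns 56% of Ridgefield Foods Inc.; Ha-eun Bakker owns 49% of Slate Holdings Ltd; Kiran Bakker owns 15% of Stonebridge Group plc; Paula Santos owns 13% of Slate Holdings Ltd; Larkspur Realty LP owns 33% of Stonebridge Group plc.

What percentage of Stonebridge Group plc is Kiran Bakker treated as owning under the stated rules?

27.41856%

By spousal attribution (R2), Kiran Bakker is treated as also owning Ha-eun Bakker's interest in Slate Holdings Ltd, giving 31% + 49% = 80%.
Chain via Slate Holdings Ltd → Ridgefield Foods Inc. → Larkspur Realty LP (R1): 80% × 56% × 84% × 33% = 12.41856% of Stonebridge Group plc.
Direct interest in Stonebridge Group plc: 15%.
Aggregating (R3): 12.41856% + 15% = 27.41856%.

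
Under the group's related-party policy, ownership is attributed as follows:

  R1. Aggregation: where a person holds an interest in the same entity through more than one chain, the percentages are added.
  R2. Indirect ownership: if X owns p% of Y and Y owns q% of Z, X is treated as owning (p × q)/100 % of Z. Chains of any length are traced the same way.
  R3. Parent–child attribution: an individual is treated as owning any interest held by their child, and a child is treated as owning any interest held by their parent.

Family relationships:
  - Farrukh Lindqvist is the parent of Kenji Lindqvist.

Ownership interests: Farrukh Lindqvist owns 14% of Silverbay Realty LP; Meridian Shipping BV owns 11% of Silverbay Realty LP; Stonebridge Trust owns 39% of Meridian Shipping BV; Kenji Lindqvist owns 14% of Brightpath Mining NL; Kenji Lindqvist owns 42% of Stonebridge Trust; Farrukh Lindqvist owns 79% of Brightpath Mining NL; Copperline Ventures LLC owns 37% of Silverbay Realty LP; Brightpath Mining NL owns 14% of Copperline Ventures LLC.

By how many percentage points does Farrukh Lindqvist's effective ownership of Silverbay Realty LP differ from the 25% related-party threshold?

4.3808

By parent–child attribution (R3), Farrukh Lindqvist is treated as also owning Kenji Lindqvist's interest in Brightpath Mining NL, giving 79% + 14% = 93%.
By parent–child attribution (R3), Farrukh Lindqvist is treated as owning Kenji Lindqvist's 42% interest in Stonebridge Trust.
Chain via Brightpath Mining NL → Copperline Ventures LLC (R2): 93% × 14% × 37% = 4.8174% of Silverbay Realty LP.
Direct interest in Silverbay Realty LP: 14%.
Chain via Stonebridge Trust → Meridian Shipping BV (R2): 42% × 39% × 11% = 1.8018% of Silverbay Realty LP.
Aggregating (R1): 4.8174% + 14% + 1.8018% = 20.6192%.
20.6192% falls short of the 25% threshold by 4.3808 percentage points.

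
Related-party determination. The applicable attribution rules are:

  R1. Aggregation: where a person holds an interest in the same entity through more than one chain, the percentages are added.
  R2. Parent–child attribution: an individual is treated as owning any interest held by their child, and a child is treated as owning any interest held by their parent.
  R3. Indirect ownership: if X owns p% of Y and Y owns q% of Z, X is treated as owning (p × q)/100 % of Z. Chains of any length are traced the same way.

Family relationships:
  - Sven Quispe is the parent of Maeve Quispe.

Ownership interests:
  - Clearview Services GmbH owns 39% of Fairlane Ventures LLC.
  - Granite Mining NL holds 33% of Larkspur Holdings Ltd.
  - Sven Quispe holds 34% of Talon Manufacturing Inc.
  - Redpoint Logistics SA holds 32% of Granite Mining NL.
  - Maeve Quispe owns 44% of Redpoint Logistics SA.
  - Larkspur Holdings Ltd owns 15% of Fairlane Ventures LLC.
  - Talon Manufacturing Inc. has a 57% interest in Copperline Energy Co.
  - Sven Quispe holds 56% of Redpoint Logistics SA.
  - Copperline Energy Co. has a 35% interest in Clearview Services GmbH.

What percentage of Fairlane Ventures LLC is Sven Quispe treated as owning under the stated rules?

4.22937%

By parent–child attribution (R2), Sven Quispe is treated as also owning Maeve Quispe's interest in Redpoint Logistics SA, giving 56% + 44% = 100%.
Chain via Redpoint Logistics SA → Granite Mining NL → Larkspur Holdings Ltd (R3): 100% × 32% × 33% × 15% = 1.584% of Fairlane Ventures LLC.
Chain via Talon Manufacturing Inc. → Copperline Energy Co. → Clearview Services GmbH (R3): 34% × 57% × 35% × 39% = 2.64537% of Fairlane Ventures LLC.
Aggregating (R1): 1.584% + 2.64537% = 4.22937%.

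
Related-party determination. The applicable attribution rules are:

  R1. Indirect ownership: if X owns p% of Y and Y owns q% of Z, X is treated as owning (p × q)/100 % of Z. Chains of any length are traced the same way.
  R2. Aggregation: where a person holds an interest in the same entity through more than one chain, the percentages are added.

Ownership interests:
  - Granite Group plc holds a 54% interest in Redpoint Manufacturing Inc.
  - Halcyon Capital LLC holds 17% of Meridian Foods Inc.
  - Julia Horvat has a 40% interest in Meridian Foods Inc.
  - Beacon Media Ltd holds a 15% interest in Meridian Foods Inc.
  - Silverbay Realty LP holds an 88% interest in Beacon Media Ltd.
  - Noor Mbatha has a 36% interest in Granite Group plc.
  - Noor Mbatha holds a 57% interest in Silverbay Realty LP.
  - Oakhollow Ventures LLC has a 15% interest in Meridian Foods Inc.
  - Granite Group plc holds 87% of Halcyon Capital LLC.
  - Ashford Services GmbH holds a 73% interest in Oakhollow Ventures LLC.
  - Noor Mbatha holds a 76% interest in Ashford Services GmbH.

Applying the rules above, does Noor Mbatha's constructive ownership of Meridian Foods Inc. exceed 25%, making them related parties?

No

Chain via Granite Group plc → Halcyon Capital LLC (R1): 36% × 87% × 17% = 5.3244% of Meridian Foods Inc.
Chain via Ashford Services GmbH → Oakhollow Ventures LLC (R1): 76% × 73% × 15% = 8.322% of Meridian Foods Inc.
Chain via Silverbay Realty LP → Beacon Media Ltd (R1): 57% × 88% × 15% = 7.524% of Meridian Foods Inc.
Aggregating (R2): 5.3244% + 8.322% + 7.524% = 21.1704%.
21.1704% does not exceed the 25% threshold, so Noor is not a related party to Meridian Foods Inc.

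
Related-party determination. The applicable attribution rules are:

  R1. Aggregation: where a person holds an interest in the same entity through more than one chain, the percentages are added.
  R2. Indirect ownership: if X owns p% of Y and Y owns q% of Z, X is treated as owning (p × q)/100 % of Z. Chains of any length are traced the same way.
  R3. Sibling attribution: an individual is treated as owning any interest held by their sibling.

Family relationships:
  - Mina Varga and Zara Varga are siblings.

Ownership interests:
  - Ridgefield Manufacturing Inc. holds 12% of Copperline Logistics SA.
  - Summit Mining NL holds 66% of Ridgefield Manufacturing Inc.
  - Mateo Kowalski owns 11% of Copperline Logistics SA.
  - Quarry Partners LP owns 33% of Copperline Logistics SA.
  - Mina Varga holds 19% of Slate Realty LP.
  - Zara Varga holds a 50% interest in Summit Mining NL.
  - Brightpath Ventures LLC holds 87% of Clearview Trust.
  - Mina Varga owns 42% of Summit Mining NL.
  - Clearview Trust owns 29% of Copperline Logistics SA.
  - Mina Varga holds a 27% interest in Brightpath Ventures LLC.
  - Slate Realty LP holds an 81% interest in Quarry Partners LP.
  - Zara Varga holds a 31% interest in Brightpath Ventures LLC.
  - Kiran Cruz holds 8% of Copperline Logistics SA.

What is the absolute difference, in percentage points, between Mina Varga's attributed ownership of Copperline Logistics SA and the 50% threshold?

23.0015

By sibling attribution (R3), Mina Varga is treated as also owning Zara Varga's interest in Summit Mining NL, giving 42% + 50% = 92%.
By sibling attribution (R3), Mina Varga is treated as also owning Zara Varga's interest in Brightpath Ventures LLC, giving 27% + 31% = 58%.
Chain via Summit Mining NL → Ridgefield Manufacturing Inc. (R2): 92% × 66% × 12% = 7.2864% of Copperline Logistics SA.
Chain via Brightpath Ventures LLC → Clearview Trust (R2): 58% × 87% × 29% = 14.6334% of Copperline Logistics SA.
Chain via Slate Realty LP → Quarry Partners LP (R2): 19% × 81% × 33% = 5.0787% of Copperline Logistics SA.
Aggregating (R1): 7.2864% + 14.6334% + 5.0787% = 26.9985%.
26.9985% falls short of the 50% threshold by 23.0015 percentage points.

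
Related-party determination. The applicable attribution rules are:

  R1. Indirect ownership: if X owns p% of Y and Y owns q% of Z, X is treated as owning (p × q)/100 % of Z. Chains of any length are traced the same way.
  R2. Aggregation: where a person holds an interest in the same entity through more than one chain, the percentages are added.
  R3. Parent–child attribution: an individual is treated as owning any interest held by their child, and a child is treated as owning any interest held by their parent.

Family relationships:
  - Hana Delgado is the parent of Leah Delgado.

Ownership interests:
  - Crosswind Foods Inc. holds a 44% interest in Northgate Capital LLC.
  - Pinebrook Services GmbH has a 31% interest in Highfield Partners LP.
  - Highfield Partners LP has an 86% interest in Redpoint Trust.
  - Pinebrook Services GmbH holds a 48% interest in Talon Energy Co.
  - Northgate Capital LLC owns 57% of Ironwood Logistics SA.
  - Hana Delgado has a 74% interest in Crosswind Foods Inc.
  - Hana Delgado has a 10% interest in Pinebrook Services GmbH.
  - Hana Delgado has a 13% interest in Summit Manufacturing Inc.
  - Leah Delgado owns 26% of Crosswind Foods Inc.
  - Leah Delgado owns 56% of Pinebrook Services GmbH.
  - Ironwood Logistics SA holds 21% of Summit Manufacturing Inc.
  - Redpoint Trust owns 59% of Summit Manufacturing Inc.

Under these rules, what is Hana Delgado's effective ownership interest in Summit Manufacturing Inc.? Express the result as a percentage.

28.648204%

By parent–child attribution (R3), Hana Delgado is treated as also owning Leah Delgado's interest in Pinebrook Services GmbH, giving 10% + 56% = 66%.
By parent–child attribution (R3), Hana Delgado is treated as also owning Leah Delgado's interest in Crosswind Foods Inc, giving 74% + 26% = 100%.
Chain via Pinebrook Services GmbH → Highfield Partners LP → Redpoint Trust (R1): 66% × 31% × 86% × 59% = 10.381404% of Summit Manufacturing Inc.
Chain via Crosswind Foods Inc. → Northgate Capital LLC → Ironwood Logistics SA (R1): 100% × 44% × 57% × 21% = 5.2668% of Summit Manufacturing Inc.
Direct interest in Summit Manufacturing Inc: 13%.
Aggregating (R2): 10.381404% + 5.2668% + 13% = 28.648204%.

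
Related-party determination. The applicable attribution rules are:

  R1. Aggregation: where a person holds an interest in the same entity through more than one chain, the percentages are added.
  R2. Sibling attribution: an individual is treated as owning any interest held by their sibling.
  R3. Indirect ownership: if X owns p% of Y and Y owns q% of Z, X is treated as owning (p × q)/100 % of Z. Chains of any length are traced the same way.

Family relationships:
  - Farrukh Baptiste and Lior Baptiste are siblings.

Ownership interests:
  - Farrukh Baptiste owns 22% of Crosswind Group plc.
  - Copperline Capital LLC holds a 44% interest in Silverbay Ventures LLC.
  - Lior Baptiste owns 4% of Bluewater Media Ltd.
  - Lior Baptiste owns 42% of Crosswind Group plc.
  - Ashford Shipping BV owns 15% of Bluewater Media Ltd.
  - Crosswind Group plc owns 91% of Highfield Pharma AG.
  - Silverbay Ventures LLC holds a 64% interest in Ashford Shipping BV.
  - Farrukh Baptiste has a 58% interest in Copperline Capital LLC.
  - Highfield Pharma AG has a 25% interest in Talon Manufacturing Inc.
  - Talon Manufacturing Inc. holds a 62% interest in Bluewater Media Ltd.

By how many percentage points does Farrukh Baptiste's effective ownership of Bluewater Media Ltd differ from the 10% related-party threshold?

By sibling attribution (R2), Farrukh Baptiste is treated as also owning Lior Baptiste's interest in Crosswind Group plc, giving 22% + 42% = 64%.
By sibling attribution (R2), Farrukh Baptiste is treated as owning Lior Baptiste's 4% interest in Bluewater Media Ltd.
Chain via Crosswind Group plc → Highfield Pharma AG → Talon Manufacturing Inc. (R3): 64% × 91% × 25% × 62% = 9.0272% of Bluewater Media Ltd.
Chain via Copperline Capital LLC → Silverbay Ventures LLC → Ashford Shipping BV (R3): 58% × 44% × 64% × 15% = 2.44992% of Bluewater Media Ltd.
Direct interest in Bluewater Media Ltd: 4%.
Aggregating (R1): 9.0272% + 2.44992% + 4% = 15.47712%.
15.47712% exceeds the 10% threshold by 5.47712 percentage points.

5.47712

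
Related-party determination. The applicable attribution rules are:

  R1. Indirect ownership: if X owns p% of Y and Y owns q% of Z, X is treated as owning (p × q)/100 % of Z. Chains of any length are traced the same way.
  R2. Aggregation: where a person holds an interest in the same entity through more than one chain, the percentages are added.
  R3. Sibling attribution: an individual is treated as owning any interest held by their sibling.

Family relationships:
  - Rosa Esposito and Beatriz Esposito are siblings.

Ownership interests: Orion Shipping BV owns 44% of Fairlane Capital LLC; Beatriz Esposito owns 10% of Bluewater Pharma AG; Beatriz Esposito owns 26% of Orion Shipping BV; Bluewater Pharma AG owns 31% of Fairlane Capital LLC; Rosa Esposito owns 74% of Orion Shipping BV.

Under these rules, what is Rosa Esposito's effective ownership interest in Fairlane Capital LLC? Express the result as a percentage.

By sibling attribution (R3), Rosa Esposito is treated as also owning Beatriz Esposito's interest in Orion Shipping BV, giving 74% + 26% = 100%.
By sibling attribution (R3), Rosa Esposito is treated as owning Beatriz Esposito's 10% interest in Bluewater Pharma AG.
Chain via Orion Shipping BV (R1): 100% × 44% = 44% of Fairlane Capital LLC.
Chain via Bluewater Pharma AG (R1): 10% × 31% = 3.1% of Fairlane Capital LLC.
Aggregating (R2): 44% + 3.1% = 47.1%.

47.1%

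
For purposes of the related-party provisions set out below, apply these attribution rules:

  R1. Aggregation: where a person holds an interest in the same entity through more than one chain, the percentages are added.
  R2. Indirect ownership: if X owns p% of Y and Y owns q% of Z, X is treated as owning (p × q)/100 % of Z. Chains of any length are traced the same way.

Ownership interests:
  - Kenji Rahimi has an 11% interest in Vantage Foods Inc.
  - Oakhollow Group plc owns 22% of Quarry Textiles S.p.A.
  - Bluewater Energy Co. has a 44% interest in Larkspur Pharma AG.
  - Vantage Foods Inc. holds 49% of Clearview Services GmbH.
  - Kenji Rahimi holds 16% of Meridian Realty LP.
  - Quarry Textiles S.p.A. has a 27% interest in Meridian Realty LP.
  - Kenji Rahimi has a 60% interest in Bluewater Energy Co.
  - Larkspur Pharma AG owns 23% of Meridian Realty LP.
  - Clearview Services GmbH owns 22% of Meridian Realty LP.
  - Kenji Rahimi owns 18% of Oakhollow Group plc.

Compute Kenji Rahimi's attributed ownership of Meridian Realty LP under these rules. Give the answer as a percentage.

Chain via Vantage Foods Inc. → Clearview Services GmbH (R2): 11% × 49% × 22% = 1.1858% of Meridian Realty LP.
Chain via Bluewater Energy Co. → Larkspur Pharma AG (R2): 60% × 44% × 23% = 6.072% of Meridian Realty LP.
Chain via Oakhollow Group plc → Quarry Textiles S.p.A. (R2): 18% × 22% × 27% = 1.0692% of Meridian Realty LP.
Direct interest in Meridian Realty LP: 16%.
Aggregating (R1): 1.1858% + 6.072% + 1.0692% + 16% = 24.327%.

24.327%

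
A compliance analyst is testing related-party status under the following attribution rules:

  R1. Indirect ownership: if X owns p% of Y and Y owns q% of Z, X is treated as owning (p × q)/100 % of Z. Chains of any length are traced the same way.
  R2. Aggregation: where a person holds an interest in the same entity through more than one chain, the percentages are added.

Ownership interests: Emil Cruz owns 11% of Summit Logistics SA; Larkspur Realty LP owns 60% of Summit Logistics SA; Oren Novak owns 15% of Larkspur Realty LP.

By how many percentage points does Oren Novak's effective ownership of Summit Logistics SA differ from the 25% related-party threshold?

Chain via Larkspur Realty LP (R1): 15% × 60% = 9% of Summit Logistics SA.
9% falls short of the 25% threshold by 16 percentage points.

16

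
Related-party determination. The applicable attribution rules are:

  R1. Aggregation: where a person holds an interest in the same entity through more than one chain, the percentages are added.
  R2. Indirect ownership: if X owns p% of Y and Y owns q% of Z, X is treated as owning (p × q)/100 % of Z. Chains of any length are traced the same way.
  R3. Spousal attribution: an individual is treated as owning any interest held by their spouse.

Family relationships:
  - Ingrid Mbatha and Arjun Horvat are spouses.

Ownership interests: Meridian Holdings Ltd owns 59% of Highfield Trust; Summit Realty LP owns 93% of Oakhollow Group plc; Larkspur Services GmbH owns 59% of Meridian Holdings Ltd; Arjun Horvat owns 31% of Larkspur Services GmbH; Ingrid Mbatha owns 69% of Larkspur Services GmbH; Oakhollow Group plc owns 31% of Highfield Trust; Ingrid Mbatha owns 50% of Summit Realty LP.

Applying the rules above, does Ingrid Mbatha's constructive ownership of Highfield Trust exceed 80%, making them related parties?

By spousal attribution (R3), Ingrid Mbatha is treated as also owning Arjun Horvat's interest in Larkspur Services GmbH, giving 69% + 31% = 100%.
Chain via Summit Realty LP → Oakhollow Group plc (R2): 50% × 93% × 31% = 14.415% of Highfield Trust.
Chain via Larkspur Services GmbH → Meridian Holdings Ltd (R2): 100% × 59% × 59% = 34.81% of Highfield Trust.
Aggregating (R1): 14.415% + 34.81% = 49.225%.
49.225% does not exceed the 80% threshold, so Ingrid is not a related party to Highfield Trust.

No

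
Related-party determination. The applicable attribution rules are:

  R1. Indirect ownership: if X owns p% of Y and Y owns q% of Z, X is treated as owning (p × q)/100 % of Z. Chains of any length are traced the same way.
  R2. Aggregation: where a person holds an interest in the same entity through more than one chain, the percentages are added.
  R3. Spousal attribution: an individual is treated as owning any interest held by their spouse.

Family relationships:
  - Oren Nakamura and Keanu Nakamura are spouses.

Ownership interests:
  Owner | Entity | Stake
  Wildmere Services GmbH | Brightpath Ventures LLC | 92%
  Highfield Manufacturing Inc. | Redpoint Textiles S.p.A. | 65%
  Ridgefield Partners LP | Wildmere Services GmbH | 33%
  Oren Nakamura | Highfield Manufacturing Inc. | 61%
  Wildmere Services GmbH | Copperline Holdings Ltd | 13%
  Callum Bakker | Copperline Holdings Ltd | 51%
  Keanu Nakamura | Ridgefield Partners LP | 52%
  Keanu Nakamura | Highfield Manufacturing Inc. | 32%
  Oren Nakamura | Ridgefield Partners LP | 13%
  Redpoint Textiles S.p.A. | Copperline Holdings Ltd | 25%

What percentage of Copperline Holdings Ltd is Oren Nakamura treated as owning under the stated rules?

17.901%

By spousal attribution (R3), Oren Nakamura is treated as also owning Keanu Nakamura's interest in Highfield Manufacturing Inc, giving 61% + 32% = 93%.
By spousal attribution (R3), Oren Nakamura is treated as also owning Keanu Nakamura's interest in Ridgefield Partners LP, giving 13% + 52% = 65%.
Chain via Highfield Manufacturing Inc. → Redpoint Textiles S.p.A. (R1): 93% × 65% × 25% = 15.1125% of Copperline Holdings Ltd.
Chain via Ridgefield Partners LP → Wildmere Services GmbH (R1): 65% × 33% × 13% = 2.7885% of Copperline Holdings Ltd.
Aggregating (R2): 15.1125% + 2.7885% = 17.901%.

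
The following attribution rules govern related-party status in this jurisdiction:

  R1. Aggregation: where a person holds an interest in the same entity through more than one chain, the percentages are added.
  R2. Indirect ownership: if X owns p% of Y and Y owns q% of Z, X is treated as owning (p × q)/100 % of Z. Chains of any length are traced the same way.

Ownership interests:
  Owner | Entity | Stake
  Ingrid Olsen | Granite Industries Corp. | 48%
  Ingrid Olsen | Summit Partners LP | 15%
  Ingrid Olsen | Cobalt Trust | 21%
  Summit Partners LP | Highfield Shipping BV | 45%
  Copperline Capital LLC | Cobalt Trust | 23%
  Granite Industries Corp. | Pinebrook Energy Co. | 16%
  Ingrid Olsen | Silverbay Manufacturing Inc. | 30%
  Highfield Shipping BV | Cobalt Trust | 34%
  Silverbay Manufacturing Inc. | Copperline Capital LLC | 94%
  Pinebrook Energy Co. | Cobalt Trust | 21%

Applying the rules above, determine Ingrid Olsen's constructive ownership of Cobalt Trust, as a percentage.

31.3938%

Chain via Granite Industries Corp. → Pinebrook Energy Co. (R2): 48% × 16% × 21% = 1.6128% of Cobalt Trust.
Chain via Silverbay Manufacturing Inc. → Copperline Capital LLC (R2): 30% × 94% × 23% = 6.486% of Cobalt Trust.
Chain via Summit Partners LP → Highfield Shipping BV (R2): 15% × 45% × 34% = 2.295% of Cobalt Trust.
Direct interest in Cobalt Trust: 21%.
Aggregating (R1): 1.6128% + 6.486% + 2.295% + 21% = 31.3938%.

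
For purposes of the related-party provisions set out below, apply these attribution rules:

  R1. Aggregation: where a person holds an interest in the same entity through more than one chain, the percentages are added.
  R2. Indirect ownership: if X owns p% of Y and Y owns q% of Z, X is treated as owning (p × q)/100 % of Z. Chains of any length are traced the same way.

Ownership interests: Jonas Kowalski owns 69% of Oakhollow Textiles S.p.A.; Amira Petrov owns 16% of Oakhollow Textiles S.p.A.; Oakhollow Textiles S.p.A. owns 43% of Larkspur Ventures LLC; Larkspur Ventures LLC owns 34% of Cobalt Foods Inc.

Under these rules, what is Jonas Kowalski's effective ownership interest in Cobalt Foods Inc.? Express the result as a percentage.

Chain via Oakhollow Textiles S.p.A. → Larkspur Ventures LLC (R2): 69% × 43% × 34% = 10.0878% of Cobalt Foods Inc.

10.0878%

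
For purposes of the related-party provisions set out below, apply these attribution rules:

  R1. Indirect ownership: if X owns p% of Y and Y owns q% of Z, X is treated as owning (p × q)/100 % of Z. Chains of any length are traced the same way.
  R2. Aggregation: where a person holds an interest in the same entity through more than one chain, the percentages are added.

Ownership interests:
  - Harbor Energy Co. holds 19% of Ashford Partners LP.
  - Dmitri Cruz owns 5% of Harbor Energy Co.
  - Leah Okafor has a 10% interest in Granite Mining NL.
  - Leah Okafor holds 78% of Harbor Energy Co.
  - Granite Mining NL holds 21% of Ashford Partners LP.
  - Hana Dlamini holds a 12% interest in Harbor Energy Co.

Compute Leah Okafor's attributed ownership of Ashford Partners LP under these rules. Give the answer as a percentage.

16.92%

Chain via Harbor Energy Co. (R1): 78% × 19% = 14.82% of Ashford Partners LP.
Chain via Granite Mining NL (R1): 10% × 21% = 2.1% of Ashford Partners LP.
Aggregating (R2): 14.82% + 2.1% = 16.92%.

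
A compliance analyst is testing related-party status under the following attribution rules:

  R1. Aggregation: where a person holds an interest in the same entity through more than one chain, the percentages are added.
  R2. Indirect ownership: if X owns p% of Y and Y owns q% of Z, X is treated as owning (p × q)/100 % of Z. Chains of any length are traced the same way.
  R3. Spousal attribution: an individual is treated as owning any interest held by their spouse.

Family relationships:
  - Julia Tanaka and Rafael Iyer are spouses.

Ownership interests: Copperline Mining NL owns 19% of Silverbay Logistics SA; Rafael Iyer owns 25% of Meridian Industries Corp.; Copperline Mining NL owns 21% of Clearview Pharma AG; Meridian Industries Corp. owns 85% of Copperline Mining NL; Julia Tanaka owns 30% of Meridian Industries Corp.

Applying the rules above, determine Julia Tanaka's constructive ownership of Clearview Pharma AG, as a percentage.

9.8175%

By spousal attribution (R3), Julia Tanaka is treated as also owning Rafael Iyer's interest in Meridian Industries Corp, giving 30% + 25% = 55%.
Chain via Meridian Industries Corp. → Copperline Mining NL (R2): 55% × 85% × 21% = 9.8175% of Clearview Pharma AG.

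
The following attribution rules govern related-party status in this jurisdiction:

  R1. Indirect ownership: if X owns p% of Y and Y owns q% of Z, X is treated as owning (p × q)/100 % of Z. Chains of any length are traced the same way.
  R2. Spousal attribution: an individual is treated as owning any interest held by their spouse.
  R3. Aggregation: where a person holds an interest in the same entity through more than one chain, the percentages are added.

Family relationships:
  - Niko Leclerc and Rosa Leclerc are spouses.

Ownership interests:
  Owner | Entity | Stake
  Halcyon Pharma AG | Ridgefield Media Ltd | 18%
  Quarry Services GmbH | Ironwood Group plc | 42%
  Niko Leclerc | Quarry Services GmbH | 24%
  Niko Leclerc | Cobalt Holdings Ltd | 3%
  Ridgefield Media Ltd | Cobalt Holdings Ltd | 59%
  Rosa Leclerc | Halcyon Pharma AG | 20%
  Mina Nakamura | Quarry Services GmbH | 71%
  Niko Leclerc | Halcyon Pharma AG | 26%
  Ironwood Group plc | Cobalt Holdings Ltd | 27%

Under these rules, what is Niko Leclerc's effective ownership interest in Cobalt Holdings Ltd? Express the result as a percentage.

By spousal attribution (R2), Niko Leclerc is treated as also owning Rosa Leclerc's interest in Halcyon Pharma AG, giving 26% + 20% = 46%.
Chain via Quarry Services GmbH → Ironwood Group plc (R1): 24% × 42% × 27% = 2.7216% of Cobalt Holdings Ltd.
Chain via Halcyon Pharma AG → Ridgefield Media Ltd (R1): 46% × 18% × 59% = 4.8852% of Cobalt Holdings Ltd.
Direct interest in Cobalt Holdings Ltd: 3%.
Aggregating (R3): 2.7216% + 4.8852% + 3% = 10.6068%.

10.6068%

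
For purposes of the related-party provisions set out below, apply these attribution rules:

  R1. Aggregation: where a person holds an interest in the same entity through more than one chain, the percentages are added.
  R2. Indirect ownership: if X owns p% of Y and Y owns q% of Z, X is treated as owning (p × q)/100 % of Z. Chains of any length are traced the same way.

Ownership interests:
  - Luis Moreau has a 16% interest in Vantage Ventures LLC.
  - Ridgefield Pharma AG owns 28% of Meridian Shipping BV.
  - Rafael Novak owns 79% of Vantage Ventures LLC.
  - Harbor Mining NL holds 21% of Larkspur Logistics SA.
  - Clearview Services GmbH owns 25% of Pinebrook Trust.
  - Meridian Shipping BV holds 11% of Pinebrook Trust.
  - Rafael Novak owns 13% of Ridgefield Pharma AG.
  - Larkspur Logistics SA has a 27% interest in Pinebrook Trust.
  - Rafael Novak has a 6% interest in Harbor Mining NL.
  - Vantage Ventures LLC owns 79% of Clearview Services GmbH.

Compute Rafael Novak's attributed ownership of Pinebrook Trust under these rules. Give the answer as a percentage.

16.3431%

Chain via Ridgefield Pharma AG → Meridian Shipping BV (R2): 13% × 28% × 11% = 0.4004% of Pinebrook Trust.
Chain via Vantage Ventures LLC → Clearview Services GmbH (R2): 79% × 79% × 25% = 15.6025% of Pinebrook Trust.
Chain via Harbor Mining NL → Larkspur Logistics SA (R2): 6% × 21% × 27% = 0.3402% of Pinebrook Trust.
Aggregating (R1): 0.4004% + 15.6025% + 0.3402% = 16.3431%.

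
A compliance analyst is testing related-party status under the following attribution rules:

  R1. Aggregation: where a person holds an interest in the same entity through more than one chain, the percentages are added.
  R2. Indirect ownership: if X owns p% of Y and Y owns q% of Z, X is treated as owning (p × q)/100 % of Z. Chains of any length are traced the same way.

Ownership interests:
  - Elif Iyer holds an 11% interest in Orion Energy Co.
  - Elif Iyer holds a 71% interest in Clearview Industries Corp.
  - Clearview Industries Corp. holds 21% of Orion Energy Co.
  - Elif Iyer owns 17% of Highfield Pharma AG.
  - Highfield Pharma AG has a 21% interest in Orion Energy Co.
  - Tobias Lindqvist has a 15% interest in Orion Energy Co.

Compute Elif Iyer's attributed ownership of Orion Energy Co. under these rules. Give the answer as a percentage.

29.48%

Chain via Highfield Pharma AG (R2): 17% × 21% = 3.57% of Orion Energy Co.
Chain via Clearview Industries Corp. (R2): 71% × 21% = 14.91% of Orion Energy Co.
Direct interest in Orion Energy Co: 11%.
Aggregating (R1): 3.57% + 14.91% + 11% = 29.48%.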